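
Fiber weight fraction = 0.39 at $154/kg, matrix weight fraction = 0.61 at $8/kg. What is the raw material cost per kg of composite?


Cost = cost_f*Wf + cost_m*Wm = 154*0.39 + 8*0.61 = $64.94/kg

$64.94/kg


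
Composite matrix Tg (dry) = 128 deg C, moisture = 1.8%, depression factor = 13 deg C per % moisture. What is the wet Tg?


Tg_wet = Tg_dry - k*moisture = 128 - 13*1.8 = 104.6 deg C

104.6 deg C


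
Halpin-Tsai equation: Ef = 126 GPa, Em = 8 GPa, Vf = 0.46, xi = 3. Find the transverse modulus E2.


eta = (Ef/Em - 1)/(Ef/Em + xi) = (15.75 - 1)/(15.75 + 3) = 0.7867
E2 = Em*(1+xi*eta*Vf)/(1-eta*Vf) = 26.15 GPa

26.15 GPa


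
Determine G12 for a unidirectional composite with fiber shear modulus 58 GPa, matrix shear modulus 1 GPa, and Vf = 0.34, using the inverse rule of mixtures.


1/G12 = Vf/Gf + (1-Vf)/Gm = 0.34/58 + 0.66/1
G12 = 1.5 GPa

1.5 GPa


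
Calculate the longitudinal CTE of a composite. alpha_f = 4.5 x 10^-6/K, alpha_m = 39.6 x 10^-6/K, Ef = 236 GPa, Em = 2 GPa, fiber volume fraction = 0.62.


E1 = Ef*Vf + Em*(1-Vf) = 147.08
alpha_1 = (alpha_f*Ef*Vf + alpha_m*Em*(1-Vf))/E1 = 4.68 x 10^-6/K

4.68 x 10^-6/K


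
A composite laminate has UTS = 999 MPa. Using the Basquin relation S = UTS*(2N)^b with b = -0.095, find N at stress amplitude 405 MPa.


N = 0.5 * (S/UTS)^(1/b) = 0.5 * (405/999)^(1/-0.095) = 6705.7689 cycles

6705.7689 cycles


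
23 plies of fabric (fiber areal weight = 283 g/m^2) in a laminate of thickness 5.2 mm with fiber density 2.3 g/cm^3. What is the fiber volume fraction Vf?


Vf = n * FAW / (rho_f * h * 1000) = 23 * 283 / (2.3 * 5.2 * 1000) = 0.5442

0.5442


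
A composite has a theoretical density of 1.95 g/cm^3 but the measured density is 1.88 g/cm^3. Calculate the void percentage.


Void% = (rho_theo - rho_actual)/rho_theo * 100 = (1.95 - 1.88)/1.95 * 100 = 3.59%

3.59%


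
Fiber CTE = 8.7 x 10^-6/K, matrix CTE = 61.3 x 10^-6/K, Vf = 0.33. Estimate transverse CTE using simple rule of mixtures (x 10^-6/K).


alpha_2 = alpha_f*Vf + alpha_m*(1-Vf) = 8.7*0.33 + 61.3*0.67 = 43.9 x 10^-6/K

43.9 x 10^-6/K


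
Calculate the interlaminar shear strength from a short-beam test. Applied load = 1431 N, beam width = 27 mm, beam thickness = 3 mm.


ILSS = 3F/(4bh) = 3*1431/(4*27*3) = 13.25 MPa

13.25 MPa


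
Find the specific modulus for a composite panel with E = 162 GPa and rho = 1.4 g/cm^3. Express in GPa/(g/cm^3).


Specific stiffness = E/rho = 162/1.4 = 115.7 GPa/(g/cm^3)

115.7 GPa/(g/cm^3)


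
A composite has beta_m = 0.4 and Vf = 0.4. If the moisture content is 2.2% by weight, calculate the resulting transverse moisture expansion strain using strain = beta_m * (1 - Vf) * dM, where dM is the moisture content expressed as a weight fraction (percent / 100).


dM = 2.2/100 = 0.022
strain = beta_m * (1-Vf) * dM = 0.4 * 0.6 * 0.022 = 0.00528

0.00528


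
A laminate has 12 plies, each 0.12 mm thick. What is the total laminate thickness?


h = n * t_ply = 12 * 0.12 = 1.44 mm

1.44 mm


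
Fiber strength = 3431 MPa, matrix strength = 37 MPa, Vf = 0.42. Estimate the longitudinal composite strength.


sigma_1 = sigma_f*Vf + sigma_m*(1-Vf) = 3431*0.42 + 37*0.58 = 1462.5 MPa

1462.5 MPa


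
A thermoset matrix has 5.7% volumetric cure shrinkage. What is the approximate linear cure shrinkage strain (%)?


Linear shrinkage ≈ vol_shrink/3 = 5.7/3 = 1.9%

1.9%


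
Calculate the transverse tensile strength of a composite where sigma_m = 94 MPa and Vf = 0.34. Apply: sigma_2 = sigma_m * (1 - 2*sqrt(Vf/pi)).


factor = 1 - 2*sqrt(0.34/pi) = 0.342
sigma_2 = 94 * 0.342 = 32.15 MPa

32.15 MPa


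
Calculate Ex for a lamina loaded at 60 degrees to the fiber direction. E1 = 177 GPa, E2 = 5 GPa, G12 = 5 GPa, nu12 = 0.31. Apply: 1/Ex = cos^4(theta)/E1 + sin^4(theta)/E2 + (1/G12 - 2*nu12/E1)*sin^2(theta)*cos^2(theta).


cos^4(60) = 0.0625, sin^4(60) = 0.5625, sin^2(60)*cos^2(60) = 0.1875
1/G12 - 2*nu12/E1 = 1/5 - 2*0.31/177 = 0.196497 GPa^-1
1/Ex = 0.0625/177 + 0.5625/5 + 0.196497*0.1875 = 0.1496963 GPa^-1
Ex = 6.68 GPa

6.68 GPa


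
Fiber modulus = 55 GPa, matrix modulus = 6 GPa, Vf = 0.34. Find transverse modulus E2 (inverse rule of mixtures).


1/E2 = Vf/Ef + (1-Vf)/Em = 0.34/55 + 0.66/6
E2 = 8.61 GPa

8.61 GPa


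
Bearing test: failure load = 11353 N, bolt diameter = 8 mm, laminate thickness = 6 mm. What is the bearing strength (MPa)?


sigma_br = F/(d*h) = 11353/(8*6) = 236.5 MPa

236.5 MPa


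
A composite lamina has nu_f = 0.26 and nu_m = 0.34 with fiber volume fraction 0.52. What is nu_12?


nu_12 = nu_f*Vf + nu_m*(1-Vf) = 0.26*0.52 + 0.34*0.48 = 0.2984

0.2984


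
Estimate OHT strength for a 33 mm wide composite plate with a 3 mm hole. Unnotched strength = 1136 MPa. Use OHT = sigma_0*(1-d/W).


OHT = sigma_0*(1-d/W) = 1136*(1-3/33) = 1032.7 MPa

1032.7 MPa


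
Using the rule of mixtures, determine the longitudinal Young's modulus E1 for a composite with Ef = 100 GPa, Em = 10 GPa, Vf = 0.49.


E1 = Ef*Vf + Em*(1-Vf) = 100*0.49 + 10*0.51 = 54.1 GPa

54.1 GPa


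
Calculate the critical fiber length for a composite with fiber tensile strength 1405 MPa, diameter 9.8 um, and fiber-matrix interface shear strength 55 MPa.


Lc = sigma_f * d / (2 * tau_i) = 1405 * 9.8 / (2 * 55) = 125.2 um

125.2 um


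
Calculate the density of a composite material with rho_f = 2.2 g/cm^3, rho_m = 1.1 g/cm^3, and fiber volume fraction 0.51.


rho_c = rho_f*Vf + rho_m*(1-Vf) = 2.2*0.51 + 1.1*0.49 = 1.661 g/cm^3

1.661 g/cm^3


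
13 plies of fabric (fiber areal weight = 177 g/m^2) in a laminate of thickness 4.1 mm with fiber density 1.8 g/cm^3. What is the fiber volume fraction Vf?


Vf = n * FAW / (rho_f * h * 1000) = 13 * 177 / (1.8 * 4.1 * 1000) = 0.3118

0.3118


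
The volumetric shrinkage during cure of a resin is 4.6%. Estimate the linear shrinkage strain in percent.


Linear shrinkage ≈ vol_shrink/3 = 4.6/3 = 1.533%

1.533%


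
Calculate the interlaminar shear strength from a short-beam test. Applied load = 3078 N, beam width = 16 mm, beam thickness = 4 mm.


ILSS = 3F/(4bh) = 3*3078/(4*16*4) = 36.07 MPa

36.07 MPa


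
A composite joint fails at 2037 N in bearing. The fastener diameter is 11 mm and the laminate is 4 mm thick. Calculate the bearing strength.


sigma_br = F/(d*h) = 2037/(11*4) = 46.3 MPa

46.3 MPa


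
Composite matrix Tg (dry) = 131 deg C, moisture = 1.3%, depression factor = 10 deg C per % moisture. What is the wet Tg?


Tg_wet = Tg_dry - k*moisture = 131 - 10*1.3 = 118.0 deg C

118.0 deg C


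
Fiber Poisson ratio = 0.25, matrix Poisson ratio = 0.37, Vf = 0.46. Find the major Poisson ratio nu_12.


nu_12 = nu_f*Vf + nu_m*(1-Vf) = 0.25*0.46 + 0.37*0.54 = 0.3148

0.3148


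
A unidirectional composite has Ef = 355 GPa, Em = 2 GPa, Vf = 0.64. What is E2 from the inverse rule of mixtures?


1/E2 = Vf/Ef + (1-Vf)/Em = 0.64/355 + 0.36/2
E2 = 5.5 GPa

5.5 GPa


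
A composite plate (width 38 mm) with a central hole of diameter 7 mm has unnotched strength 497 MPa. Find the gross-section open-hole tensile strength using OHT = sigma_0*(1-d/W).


OHT = sigma_0*(1-d/W) = 497*(1-7/38) = 405.4 MPa

405.4 MPa


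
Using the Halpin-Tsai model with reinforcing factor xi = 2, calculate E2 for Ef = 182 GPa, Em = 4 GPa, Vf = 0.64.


eta = (Ef/Em - 1)/(Ef/Em + xi) = (45.5 - 1)/(45.5 + 2) = 0.9368
E2 = Em*(1+xi*eta*Vf)/(1-eta*Vf) = 21.97 GPa

21.97 GPa


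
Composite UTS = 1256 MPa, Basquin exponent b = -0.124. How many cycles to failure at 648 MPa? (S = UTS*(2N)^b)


N = 0.5 * (S/UTS)^(1/b) = 0.5 * (648/1256)^(1/-0.124) = 103.9513 cycles

103.9513 cycles


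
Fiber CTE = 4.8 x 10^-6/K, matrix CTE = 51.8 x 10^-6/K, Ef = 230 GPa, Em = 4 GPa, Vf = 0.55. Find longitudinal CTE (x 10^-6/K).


E1 = Ef*Vf + Em*(1-Vf) = 128.3
alpha_1 = (alpha_f*Ef*Vf + alpha_m*Em*(1-Vf))/E1 = 5.46 x 10^-6/K

5.46 x 10^-6/K


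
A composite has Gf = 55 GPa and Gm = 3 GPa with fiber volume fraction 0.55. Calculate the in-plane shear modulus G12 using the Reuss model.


1/G12 = Vf/Gf + (1-Vf)/Gm = 0.55/55 + 0.45/3
G12 = 6.25 GPa

6.25 GPa


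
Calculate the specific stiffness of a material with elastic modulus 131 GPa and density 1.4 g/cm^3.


Specific stiffness = E/rho = 131/1.4 = 93.6 GPa/(g/cm^3)

93.6 GPa/(g/cm^3)


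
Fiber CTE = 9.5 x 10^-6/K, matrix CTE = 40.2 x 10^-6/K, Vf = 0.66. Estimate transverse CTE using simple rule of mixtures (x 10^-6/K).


alpha_2 = alpha_f*Vf + alpha_m*(1-Vf) = 9.5*0.66 + 40.2*0.34 = 19.9 x 10^-6/K

19.9 x 10^-6/K


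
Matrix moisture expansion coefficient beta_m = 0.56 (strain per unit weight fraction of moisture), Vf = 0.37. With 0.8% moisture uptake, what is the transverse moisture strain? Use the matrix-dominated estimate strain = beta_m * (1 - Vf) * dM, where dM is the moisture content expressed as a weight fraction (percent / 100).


dM = 0.8/100 = 0.008
strain = beta_m * (1-Vf) * dM = 0.56 * 0.63 * 0.008 = 0.0028224

0.0028224


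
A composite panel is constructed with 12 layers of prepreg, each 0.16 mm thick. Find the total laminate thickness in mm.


h = n * t_ply = 12 * 0.16 = 1.92 mm

1.92 mm


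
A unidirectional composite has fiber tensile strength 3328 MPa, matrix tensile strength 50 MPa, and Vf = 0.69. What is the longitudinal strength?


sigma_1 = sigma_f*Vf + sigma_m*(1-Vf) = 3328*0.69 + 50*0.31 = 2311.8 MPa

2311.8 MPa


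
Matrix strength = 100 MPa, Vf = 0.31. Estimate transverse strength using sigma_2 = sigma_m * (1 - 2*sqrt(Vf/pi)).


factor = 1 - 2*sqrt(0.31/pi) = 0.3717
sigma_2 = 100 * 0.3717 = 37.17 MPa

37.17 MPa


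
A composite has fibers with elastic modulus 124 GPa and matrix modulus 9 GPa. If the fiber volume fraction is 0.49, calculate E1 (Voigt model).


E1 = Ef*Vf + Em*(1-Vf) = 124*0.49 + 9*0.51 = 65.35 GPa

65.35 GPa


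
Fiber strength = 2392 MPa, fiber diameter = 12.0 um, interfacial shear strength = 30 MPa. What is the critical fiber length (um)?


Lc = sigma_f * d / (2 * tau_i) = 2392 * 12.0 / (2 * 30) = 478.4 um

478.4 um


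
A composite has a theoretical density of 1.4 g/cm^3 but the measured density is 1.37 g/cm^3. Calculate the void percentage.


Void% = (rho_theo - rho_actual)/rho_theo * 100 = (1.4 - 1.37)/1.4 * 100 = 2.14%

2.14%


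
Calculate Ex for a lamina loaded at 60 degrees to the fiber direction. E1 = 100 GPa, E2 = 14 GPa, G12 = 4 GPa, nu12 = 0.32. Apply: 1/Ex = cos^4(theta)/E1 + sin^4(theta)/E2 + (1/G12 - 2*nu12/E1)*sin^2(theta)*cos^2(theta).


cos^4(60) = 0.0625, sin^4(60) = 0.5625, sin^2(60)*cos^2(60) = 0.1875
1/G12 - 2*nu12/E1 = 1/4 - 2*0.32/100 = 0.2436 GPa^-1
1/Ex = 0.0625/100 + 0.5625/14 + 0.2436*0.1875 = 0.0864786 GPa^-1
Ex = 11.56 GPa

11.56 GPa


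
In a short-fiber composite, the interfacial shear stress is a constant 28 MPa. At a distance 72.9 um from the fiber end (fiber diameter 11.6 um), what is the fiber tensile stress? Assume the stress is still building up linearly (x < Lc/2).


Force balance: sigma_f * (pi*d^2/4) = tau * (pi*d) * x  ->  sigma_f = 4 * tau * x / d
sigma_f = 4 * 28 * 72.9 / 11.6 = 703.9 MPa

703.9 MPa


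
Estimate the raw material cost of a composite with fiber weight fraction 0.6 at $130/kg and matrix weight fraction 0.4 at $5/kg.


Cost = cost_f*Wf + cost_m*Wm = 130*0.6 + 5*0.4 = $80.0/kg

$80.0/kg


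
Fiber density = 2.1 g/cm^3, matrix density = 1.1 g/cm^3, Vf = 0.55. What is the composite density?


rho_c = rho_f*Vf + rho_m*(1-Vf) = 2.1*0.55 + 1.1*0.45 = 1.65 g/cm^3

1.65 g/cm^3


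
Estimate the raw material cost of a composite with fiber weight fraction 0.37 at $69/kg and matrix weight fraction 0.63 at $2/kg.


Cost = cost_f*Wf + cost_m*Wm = 69*0.37 + 2*0.63 = $26.79/kg

$26.79/kg


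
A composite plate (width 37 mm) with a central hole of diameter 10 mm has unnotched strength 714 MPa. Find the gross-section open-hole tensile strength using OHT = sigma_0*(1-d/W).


OHT = sigma_0*(1-d/W) = 714*(1-10/37) = 521.0 MPa

521.0 MPa


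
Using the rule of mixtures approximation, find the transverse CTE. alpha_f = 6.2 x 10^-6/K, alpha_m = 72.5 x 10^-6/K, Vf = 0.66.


alpha_2 = alpha_f*Vf + alpha_m*(1-Vf) = 6.2*0.66 + 72.5*0.34 = 28.7 x 10^-6/K

28.7 x 10^-6/K


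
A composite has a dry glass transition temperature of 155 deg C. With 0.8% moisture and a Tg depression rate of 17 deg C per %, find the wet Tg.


Tg_wet = Tg_dry - k*moisture = 155 - 17*0.8 = 141.4 deg C

141.4 deg C


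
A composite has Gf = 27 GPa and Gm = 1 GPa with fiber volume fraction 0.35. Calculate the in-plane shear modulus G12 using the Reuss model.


1/G12 = Vf/Gf + (1-Vf)/Gm = 0.35/27 + 0.65/1
G12 = 1.51 GPa

1.51 GPa


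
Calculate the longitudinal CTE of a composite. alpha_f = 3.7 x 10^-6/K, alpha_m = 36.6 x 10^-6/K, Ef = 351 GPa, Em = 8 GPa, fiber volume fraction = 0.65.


E1 = Ef*Vf + Em*(1-Vf) = 230.95
alpha_1 = (alpha_f*Ef*Vf + alpha_m*Em*(1-Vf))/E1 = 4.1 x 10^-6/K

4.1 x 10^-6/K


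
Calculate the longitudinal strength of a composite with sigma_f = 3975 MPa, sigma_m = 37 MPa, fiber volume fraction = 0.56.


sigma_1 = sigma_f*Vf + sigma_m*(1-Vf) = 3975*0.56 + 37*0.44 = 2242.3 MPa

2242.3 MPa


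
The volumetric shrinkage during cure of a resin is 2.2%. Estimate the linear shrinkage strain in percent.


Linear shrinkage ≈ vol_shrink/3 = 2.2/3 = 0.733%

0.733%


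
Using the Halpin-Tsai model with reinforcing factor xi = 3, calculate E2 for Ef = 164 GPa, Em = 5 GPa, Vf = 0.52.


eta = (Ef/Em - 1)/(Ef/Em + xi) = (32.8 - 1)/(32.8 + 3) = 0.8883
E2 = Em*(1+xi*eta*Vf)/(1-eta*Vf) = 22.17 GPa

22.17 GPa


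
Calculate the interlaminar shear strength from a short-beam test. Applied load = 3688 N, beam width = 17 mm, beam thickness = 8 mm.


ILSS = 3F/(4bh) = 3*3688/(4*17*8) = 20.34 MPa

20.34 MPa


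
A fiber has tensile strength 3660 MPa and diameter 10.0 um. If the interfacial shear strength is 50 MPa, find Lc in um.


Lc = sigma_f * d / (2 * tau_i) = 3660 * 10.0 / (2 * 50) = 366.0 um

366.0 um


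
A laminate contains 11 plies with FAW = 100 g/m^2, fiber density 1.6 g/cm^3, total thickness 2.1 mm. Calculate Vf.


Vf = n * FAW / (rho_f * h * 1000) = 11 * 100 / (1.6 * 2.1 * 1000) = 0.3274

0.3274


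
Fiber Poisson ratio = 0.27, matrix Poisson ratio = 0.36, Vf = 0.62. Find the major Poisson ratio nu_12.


nu_12 = nu_f*Vf + nu_m*(1-Vf) = 0.27*0.62 + 0.36*0.38 = 0.3042

0.3042


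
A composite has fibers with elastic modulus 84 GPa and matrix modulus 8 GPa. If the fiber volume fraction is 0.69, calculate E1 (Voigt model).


E1 = Ef*Vf + Em*(1-Vf) = 84*0.69 + 8*0.31 = 60.44 GPa

60.44 GPa


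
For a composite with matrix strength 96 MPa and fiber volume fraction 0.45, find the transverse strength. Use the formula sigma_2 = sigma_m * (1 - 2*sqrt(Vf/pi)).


factor = 1 - 2*sqrt(0.45/pi) = 0.2431
sigma_2 = 96 * 0.2431 = 23.33 MPa

23.33 MPa


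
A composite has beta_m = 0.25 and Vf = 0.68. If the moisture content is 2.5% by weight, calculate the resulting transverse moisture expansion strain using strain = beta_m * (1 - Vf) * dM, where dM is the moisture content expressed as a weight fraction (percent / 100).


dM = 2.5/100 = 0.025
strain = beta_m * (1-Vf) * dM = 0.25 * 0.32 * 0.025 = 0.002

0.002


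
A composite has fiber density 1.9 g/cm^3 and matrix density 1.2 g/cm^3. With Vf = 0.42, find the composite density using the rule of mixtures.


rho_c = rho_f*Vf + rho_m*(1-Vf) = 1.9*0.42 + 1.2*0.58 = 1.494 g/cm^3

1.494 g/cm^3


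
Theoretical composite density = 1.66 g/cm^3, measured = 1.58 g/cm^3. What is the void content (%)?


Void% = (rho_theo - rho_actual)/rho_theo * 100 = (1.66 - 1.58)/1.66 * 100 = 4.82%

4.82%


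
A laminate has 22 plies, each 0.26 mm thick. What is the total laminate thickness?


h = n * t_ply = 22 * 0.26 = 5.72 mm

5.72 mm


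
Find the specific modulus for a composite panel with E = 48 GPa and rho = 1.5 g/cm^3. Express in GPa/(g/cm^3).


Specific stiffness = E/rho = 48/1.5 = 32.0 GPa/(g/cm^3)

32.0 GPa/(g/cm^3)


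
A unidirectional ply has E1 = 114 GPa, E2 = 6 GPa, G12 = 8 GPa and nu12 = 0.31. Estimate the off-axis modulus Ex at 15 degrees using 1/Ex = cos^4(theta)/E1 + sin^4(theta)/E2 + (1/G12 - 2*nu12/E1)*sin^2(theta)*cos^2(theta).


cos^4(15) = 0.870513, sin^4(15) = 0.004487, sin^2(15)*cos^2(15) = 0.0625
1/G12 - 2*nu12/E1 = 1/8 - 2*0.31/114 = 0.119561 GPa^-1
1/Ex = 0.870513/114 + 0.004487/6 + 0.119561*0.0625 = 0.0158565 GPa^-1
Ex = 63.07 GPa

63.07 GPa


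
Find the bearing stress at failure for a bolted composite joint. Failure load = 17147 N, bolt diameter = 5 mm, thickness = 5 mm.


sigma_br = F/(d*h) = 17147/(5*5) = 685.9 MPa

685.9 MPa


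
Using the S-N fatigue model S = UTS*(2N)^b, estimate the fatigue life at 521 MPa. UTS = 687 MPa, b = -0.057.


N = 0.5 * (S/UTS)^(1/b) = 0.5 * (521/687)^(1/-0.057) = 64.0208 cycles

64.0208 cycles


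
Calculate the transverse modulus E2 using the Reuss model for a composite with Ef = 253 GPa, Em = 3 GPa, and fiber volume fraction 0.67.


1/E2 = Vf/Ef + (1-Vf)/Em = 0.67/253 + 0.33/3
E2 = 8.88 GPa

8.88 GPa


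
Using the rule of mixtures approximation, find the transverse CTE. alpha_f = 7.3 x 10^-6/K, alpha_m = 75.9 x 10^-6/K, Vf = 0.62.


alpha_2 = alpha_f*Vf + alpha_m*(1-Vf) = 7.3*0.62 + 75.9*0.38 = 33.4 x 10^-6/K

33.4 x 10^-6/K


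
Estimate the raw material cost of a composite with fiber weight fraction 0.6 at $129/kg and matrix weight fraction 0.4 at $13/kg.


Cost = cost_f*Wf + cost_m*Wm = 129*0.6 + 13*0.4 = $82.6/kg

$82.6/kg


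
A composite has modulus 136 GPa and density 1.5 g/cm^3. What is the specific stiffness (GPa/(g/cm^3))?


Specific stiffness = E/rho = 136/1.5 = 90.7 GPa/(g/cm^3)

90.7 GPa/(g/cm^3)


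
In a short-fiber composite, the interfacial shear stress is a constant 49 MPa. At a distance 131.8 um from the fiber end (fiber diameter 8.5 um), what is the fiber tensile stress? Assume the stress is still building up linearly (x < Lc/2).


Force balance: sigma_f * (pi*d^2/4) = tau * (pi*d) * x  ->  sigma_f = 4 * tau * x / d
sigma_f = 4 * 49 * 131.8 / 8.5 = 3039.2 MPa

3039.2 MPa


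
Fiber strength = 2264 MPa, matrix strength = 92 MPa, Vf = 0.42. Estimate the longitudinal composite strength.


sigma_1 = sigma_f*Vf + sigma_m*(1-Vf) = 2264*0.42 + 92*0.58 = 1004.2 MPa

1004.2 MPa


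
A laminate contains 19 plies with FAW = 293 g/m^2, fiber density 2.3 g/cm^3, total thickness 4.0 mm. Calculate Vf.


Vf = n * FAW / (rho_f * h * 1000) = 19 * 293 / (2.3 * 4.0 * 1000) = 0.6051

0.6051


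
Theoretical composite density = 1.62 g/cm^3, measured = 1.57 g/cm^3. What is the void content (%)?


Void% = (rho_theo - rho_actual)/rho_theo * 100 = (1.62 - 1.57)/1.62 * 100 = 3.09%

3.09%


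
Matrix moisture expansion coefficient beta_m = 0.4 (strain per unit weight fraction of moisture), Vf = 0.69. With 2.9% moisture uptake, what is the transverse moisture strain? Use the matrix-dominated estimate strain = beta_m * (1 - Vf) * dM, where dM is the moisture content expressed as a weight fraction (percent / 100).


dM = 2.9/100 = 0.029
strain = beta_m * (1-Vf) * dM = 0.4 * 0.31 * 0.029 = 0.003596

0.003596


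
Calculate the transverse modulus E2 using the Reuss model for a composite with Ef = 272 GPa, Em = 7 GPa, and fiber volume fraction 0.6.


1/E2 = Vf/Ef + (1-Vf)/Em = 0.6/272 + 0.4/7
E2 = 16.85 GPa

16.85 GPa


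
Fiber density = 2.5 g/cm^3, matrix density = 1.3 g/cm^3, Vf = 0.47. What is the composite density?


rho_c = rho_f*Vf + rho_m*(1-Vf) = 2.5*0.47 + 1.3*0.53 = 1.864 g/cm^3

1.864 g/cm^3


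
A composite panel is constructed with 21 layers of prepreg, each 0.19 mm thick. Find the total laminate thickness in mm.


h = n * t_ply = 21 * 0.19 = 3.99 mm

3.99 mm


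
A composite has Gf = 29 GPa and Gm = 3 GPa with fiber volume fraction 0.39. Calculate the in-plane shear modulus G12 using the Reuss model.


1/G12 = Vf/Gf + (1-Vf)/Gm = 0.39/29 + 0.61/3
G12 = 4.61 GPa

4.61 GPa


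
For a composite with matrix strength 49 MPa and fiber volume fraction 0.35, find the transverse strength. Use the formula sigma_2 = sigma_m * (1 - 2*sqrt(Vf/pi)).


factor = 1 - 2*sqrt(0.35/pi) = 0.3324
sigma_2 = 49 * 0.3324 = 16.29 MPa

16.29 MPa


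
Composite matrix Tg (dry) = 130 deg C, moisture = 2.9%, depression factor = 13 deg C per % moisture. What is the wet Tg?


Tg_wet = Tg_dry - k*moisture = 130 - 13*2.9 = 92.3 deg C

92.3 deg C


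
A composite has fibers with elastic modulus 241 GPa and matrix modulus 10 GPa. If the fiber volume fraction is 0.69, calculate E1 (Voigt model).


E1 = Ef*Vf + Em*(1-Vf) = 241*0.69 + 10*0.31 = 169.39 GPa

169.39 GPa


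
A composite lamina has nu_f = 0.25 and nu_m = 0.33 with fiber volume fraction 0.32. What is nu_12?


nu_12 = nu_f*Vf + nu_m*(1-Vf) = 0.25*0.32 + 0.33*0.68 = 0.3044

0.3044


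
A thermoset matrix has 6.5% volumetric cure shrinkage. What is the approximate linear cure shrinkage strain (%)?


Linear shrinkage ≈ vol_shrink/3 = 6.5/3 = 2.167%

2.167%


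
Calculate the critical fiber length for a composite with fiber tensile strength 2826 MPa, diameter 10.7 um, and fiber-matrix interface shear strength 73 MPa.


Lc = sigma_f * d / (2 * tau_i) = 2826 * 10.7 / (2 * 73) = 207.1 um

207.1 um


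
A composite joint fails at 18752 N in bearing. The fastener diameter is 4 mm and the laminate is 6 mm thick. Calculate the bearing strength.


sigma_br = F/(d*h) = 18752/(4*6) = 781.3 MPa

781.3 MPa


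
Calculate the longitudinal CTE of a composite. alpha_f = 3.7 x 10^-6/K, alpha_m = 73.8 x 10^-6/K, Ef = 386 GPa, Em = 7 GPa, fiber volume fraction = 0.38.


E1 = Ef*Vf + Em*(1-Vf) = 151.02
alpha_1 = (alpha_f*Ef*Vf + alpha_m*Em*(1-Vf))/E1 = 5.71 x 10^-6/K

5.71 x 10^-6/K


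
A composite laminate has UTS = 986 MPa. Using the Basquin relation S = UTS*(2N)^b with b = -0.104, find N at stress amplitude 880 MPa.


N = 0.5 * (S/UTS)^(1/b) = 0.5 * (880/986)^(1/-0.104) = 1.4925 cycles

1.4925 cycles


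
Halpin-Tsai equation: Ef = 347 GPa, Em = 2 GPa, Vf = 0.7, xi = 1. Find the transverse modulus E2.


eta = (Ef/Em - 1)/(Ef/Em + xi) = (173.5 - 1)/(173.5 + 1) = 0.9885
E2 = Em*(1+xi*eta*Vf)/(1-eta*Vf) = 10.99 GPa

10.99 GPa


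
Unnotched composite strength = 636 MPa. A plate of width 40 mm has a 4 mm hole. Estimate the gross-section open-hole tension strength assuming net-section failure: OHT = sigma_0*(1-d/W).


OHT = sigma_0*(1-d/W) = 636*(1-4/40) = 572.4 MPa

572.4 MPa


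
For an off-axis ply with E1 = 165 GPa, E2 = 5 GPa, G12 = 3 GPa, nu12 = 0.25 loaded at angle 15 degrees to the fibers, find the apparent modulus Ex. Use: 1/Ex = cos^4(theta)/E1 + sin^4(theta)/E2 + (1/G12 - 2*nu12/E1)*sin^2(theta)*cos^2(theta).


cos^4(15) = 0.870513, sin^4(15) = 0.004487, sin^2(15)*cos^2(15) = 0.0625
1/G12 - 2*nu12/E1 = 1/3 - 2*0.25/165 = 0.330303 GPa^-1
1/Ex = 0.870513/165 + 0.004487/5 + 0.330303*0.0625 = 0.0268172 GPa^-1
Ex = 37.29 GPa

37.29 GPa


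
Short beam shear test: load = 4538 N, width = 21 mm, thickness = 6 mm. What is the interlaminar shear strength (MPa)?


ILSS = 3F/(4bh) = 3*4538/(4*21*6) = 27.01 MPa

27.01 MPa


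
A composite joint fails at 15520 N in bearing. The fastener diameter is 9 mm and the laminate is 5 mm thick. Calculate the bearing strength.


sigma_br = F/(d*h) = 15520/(9*5) = 344.9 MPa

344.9 MPa


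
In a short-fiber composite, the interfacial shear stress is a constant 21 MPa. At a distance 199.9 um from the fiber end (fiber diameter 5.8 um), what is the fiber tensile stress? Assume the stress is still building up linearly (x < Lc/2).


Force balance: sigma_f * (pi*d^2/4) = tau * (pi*d) * x  ->  sigma_f = 4 * tau * x / d
sigma_f = 4 * 21 * 199.9 / 5.8 = 2895.1 MPa

2895.1 MPa


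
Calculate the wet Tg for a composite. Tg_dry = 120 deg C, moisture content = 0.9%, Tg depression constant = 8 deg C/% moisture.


Tg_wet = Tg_dry - k*moisture = 120 - 8*0.9 = 112.8 deg C

112.8 deg C


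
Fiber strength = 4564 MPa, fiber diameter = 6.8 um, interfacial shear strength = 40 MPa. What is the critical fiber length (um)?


Lc = sigma_f * d / (2 * tau_i) = 4564 * 6.8 / (2 * 40) = 387.9 um

387.9 um


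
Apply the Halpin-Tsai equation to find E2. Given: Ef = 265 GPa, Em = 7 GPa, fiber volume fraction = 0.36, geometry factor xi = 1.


eta = (Ef/Em - 1)/(Ef/Em + xi) = (37.8571 - 1)/(37.8571 + 1) = 0.9485
E2 = Em*(1+xi*eta*Vf)/(1-eta*Vf) = 14.26 GPa

14.26 GPa


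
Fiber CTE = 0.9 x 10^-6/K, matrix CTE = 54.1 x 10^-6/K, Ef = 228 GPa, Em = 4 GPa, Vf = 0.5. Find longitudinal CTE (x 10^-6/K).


E1 = Ef*Vf + Em*(1-Vf) = 116.0
alpha_1 = (alpha_f*Ef*Vf + alpha_m*Em*(1-Vf))/E1 = 1.82 x 10^-6/K

1.82 x 10^-6/K


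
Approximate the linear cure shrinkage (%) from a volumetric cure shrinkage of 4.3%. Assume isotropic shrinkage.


Linear shrinkage ≈ vol_shrink/3 = 4.3/3 = 1.433%

1.433%


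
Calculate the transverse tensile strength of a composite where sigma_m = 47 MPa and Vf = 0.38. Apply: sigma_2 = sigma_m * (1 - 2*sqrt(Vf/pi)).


factor = 1 - 2*sqrt(0.38/pi) = 0.3044
sigma_2 = 47 * 0.3044 = 14.31 MPa

14.31 MPa


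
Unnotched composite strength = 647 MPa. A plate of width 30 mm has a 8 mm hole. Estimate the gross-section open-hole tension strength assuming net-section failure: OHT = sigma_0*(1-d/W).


OHT = sigma_0*(1-d/W) = 647*(1-8/30) = 474.5 MPa

474.5 MPa


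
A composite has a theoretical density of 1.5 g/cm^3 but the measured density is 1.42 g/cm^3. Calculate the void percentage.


Void% = (rho_theo - rho_actual)/rho_theo * 100 = (1.5 - 1.42)/1.5 * 100 = 5.33%

5.33%


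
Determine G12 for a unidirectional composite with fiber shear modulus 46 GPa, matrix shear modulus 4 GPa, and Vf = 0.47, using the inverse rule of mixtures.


1/G12 = Vf/Gf + (1-Vf)/Gm = 0.47/46 + 0.53/4
G12 = 7.01 GPa

7.01 GPa


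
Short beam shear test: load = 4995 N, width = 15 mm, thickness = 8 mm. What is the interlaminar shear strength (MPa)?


ILSS = 3F/(4bh) = 3*4995/(4*15*8) = 31.22 MPa

31.22 MPa


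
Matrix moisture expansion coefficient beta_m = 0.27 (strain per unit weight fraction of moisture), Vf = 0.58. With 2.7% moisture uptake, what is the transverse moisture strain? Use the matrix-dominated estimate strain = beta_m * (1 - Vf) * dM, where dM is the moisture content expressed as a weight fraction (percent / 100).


dM = 2.7/100 = 0.027
strain = beta_m * (1-Vf) * dM = 0.27 * 0.42 * 0.027 = 0.0030618

0.0030618


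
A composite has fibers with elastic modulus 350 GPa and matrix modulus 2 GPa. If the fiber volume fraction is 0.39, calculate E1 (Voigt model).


E1 = Ef*Vf + Em*(1-Vf) = 350*0.39 + 2*0.61 = 137.72 GPa

137.72 GPa


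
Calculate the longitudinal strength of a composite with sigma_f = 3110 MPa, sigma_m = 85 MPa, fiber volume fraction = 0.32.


sigma_1 = sigma_f*Vf + sigma_m*(1-Vf) = 3110*0.32 + 85*0.68 = 1053.0 MPa

1053.0 MPa


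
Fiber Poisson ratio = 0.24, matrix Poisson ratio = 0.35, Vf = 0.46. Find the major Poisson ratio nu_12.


nu_12 = nu_f*Vf + nu_m*(1-Vf) = 0.24*0.46 + 0.35*0.54 = 0.2994

0.2994


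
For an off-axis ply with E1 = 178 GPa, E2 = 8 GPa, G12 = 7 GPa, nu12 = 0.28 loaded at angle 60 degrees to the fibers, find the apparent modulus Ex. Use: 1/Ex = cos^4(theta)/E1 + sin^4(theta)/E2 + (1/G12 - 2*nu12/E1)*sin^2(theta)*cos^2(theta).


cos^4(60) = 0.0625, sin^4(60) = 0.5625, sin^2(60)*cos^2(60) = 0.1875
1/G12 - 2*nu12/E1 = 1/7 - 2*0.28/178 = 0.139711 GPa^-1
1/Ex = 0.0625/178 + 0.5625/8 + 0.139711*0.1875 = 0.0968595 GPa^-1
Ex = 10.32 GPa

10.32 GPa


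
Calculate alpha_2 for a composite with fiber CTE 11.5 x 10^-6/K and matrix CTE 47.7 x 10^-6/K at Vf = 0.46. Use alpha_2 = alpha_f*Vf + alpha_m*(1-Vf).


alpha_2 = alpha_f*Vf + alpha_m*(1-Vf) = 11.5*0.46 + 47.7*0.54 = 31.0 x 10^-6/K

31.0 x 10^-6/K


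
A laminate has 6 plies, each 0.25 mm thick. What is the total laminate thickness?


h = n * t_ply = 6 * 0.25 = 1.5 mm

1.5 mm


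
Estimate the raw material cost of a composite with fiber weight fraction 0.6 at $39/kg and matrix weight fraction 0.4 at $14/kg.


Cost = cost_f*Wf + cost_m*Wm = 39*0.6 + 14*0.4 = $29.0/kg

$29.0/kg


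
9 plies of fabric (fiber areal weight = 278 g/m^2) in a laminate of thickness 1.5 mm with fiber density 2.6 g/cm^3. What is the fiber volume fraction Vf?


Vf = n * FAW / (rho_f * h * 1000) = 9 * 278 / (2.6 * 1.5 * 1000) = 0.6415

0.6415


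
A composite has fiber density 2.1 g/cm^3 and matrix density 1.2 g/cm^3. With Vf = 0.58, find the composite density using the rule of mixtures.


rho_c = rho_f*Vf + rho_m*(1-Vf) = 2.1*0.58 + 1.2*0.42 = 1.722 g/cm^3

1.722 g/cm^3


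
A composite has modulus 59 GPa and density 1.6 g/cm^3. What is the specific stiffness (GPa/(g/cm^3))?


Specific stiffness = E/rho = 59/1.6 = 36.9 GPa/(g/cm^3)

36.9 GPa/(g/cm^3)


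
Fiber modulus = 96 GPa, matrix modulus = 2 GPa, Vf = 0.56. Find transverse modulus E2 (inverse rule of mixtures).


1/E2 = Vf/Ef + (1-Vf)/Em = 0.56/96 + 0.44/2
E2 = 4.43 GPa

4.43 GPa


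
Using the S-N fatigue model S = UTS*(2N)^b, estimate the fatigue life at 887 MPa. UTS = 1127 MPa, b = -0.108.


N = 0.5 * (S/UTS)^(1/b) = 0.5 * (887/1127)^(1/-0.108) = 4.5913 cycles

4.5913 cycles


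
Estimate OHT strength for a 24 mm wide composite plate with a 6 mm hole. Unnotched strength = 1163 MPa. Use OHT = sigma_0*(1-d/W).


OHT = sigma_0*(1-d/W) = 1163*(1-6/24) = 872.3 MPa

872.3 MPa


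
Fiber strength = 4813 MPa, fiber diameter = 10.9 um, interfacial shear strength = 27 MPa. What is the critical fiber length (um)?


Lc = sigma_f * d / (2 * tau_i) = 4813 * 10.9 / (2 * 27) = 971.5 um

971.5 um


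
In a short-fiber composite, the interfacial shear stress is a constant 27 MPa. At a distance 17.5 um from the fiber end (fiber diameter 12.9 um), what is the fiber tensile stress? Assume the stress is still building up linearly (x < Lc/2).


Force balance: sigma_f * (pi*d^2/4) = tau * (pi*d) * x  ->  sigma_f = 4 * tau * x / d
sigma_f = 4 * 27 * 17.5 / 12.9 = 146.5 MPa

146.5 MPa


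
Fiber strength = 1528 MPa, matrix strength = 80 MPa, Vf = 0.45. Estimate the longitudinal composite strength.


sigma_1 = sigma_f*Vf + sigma_m*(1-Vf) = 1528*0.45 + 80*0.55 = 731.6 MPa

731.6 MPa


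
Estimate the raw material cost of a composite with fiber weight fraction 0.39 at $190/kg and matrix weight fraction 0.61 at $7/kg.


Cost = cost_f*Wf + cost_m*Wm = 190*0.39 + 7*0.61 = $78.37/kg

$78.37/kg


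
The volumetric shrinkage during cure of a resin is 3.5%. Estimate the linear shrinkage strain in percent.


Linear shrinkage ≈ vol_shrink/3 = 3.5/3 = 1.167%

1.167%


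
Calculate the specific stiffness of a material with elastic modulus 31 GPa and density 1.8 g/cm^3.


Specific stiffness = E/rho = 31/1.8 = 17.2 GPa/(g/cm^3)

17.2 GPa/(g/cm^3)


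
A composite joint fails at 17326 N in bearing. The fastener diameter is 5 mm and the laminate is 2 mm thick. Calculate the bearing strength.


sigma_br = F/(d*h) = 17326/(5*2) = 1732.6 MPa

1732.6 MPa


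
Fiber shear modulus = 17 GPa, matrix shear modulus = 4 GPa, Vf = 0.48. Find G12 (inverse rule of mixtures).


1/G12 = Vf/Gf + (1-Vf)/Gm = 0.48/17 + 0.52/4
G12 = 6.32 GPa

6.32 GPa


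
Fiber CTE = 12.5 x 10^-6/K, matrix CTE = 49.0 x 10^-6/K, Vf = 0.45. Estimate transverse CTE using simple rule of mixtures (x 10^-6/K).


alpha_2 = alpha_f*Vf + alpha_m*(1-Vf) = 12.5*0.45 + 49.0*0.55 = 32.6 x 10^-6/K

32.6 x 10^-6/K


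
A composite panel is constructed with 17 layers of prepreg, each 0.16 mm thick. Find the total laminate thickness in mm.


h = n * t_ply = 17 * 0.16 = 2.72 mm

2.72 mm


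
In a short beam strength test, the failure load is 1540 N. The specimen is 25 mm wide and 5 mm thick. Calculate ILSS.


ILSS = 3F/(4bh) = 3*1540/(4*25*5) = 9.24 MPa

9.24 MPa


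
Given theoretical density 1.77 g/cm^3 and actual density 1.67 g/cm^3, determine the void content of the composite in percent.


Void% = (rho_theo - rho_actual)/rho_theo * 100 = (1.77 - 1.67)/1.77 * 100 = 5.65%

5.65%


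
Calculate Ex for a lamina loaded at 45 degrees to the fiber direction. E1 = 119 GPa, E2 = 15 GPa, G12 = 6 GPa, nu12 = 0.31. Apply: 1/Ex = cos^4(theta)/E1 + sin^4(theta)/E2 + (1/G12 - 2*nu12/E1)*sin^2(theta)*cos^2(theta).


cos^4(45) = 0.25, sin^4(45) = 0.25, sin^2(45)*cos^2(45) = 0.25
1/G12 - 2*nu12/E1 = 1/6 - 2*0.31/119 = 0.161457 GPa^-1
1/Ex = 0.25/119 + 0.25/15 + 0.161457*0.25 = 0.0591317 GPa^-1
Ex = 16.91 GPa

16.91 GPa


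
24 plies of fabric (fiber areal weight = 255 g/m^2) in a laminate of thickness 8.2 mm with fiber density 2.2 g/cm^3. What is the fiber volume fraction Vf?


Vf = n * FAW / (rho_f * h * 1000) = 24 * 255 / (2.2 * 8.2 * 1000) = 0.3392

0.3392


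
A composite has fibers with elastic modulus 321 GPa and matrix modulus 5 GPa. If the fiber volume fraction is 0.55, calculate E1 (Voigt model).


E1 = Ef*Vf + Em*(1-Vf) = 321*0.55 + 5*0.45 = 178.8 GPa

178.8 GPa


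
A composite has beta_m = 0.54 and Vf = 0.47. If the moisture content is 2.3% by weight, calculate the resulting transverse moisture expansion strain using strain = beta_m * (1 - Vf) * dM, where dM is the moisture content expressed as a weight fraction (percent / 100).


dM = 2.3/100 = 0.023
strain = beta_m * (1-Vf) * dM = 0.54 * 0.53 * 0.023 = 0.0065826

0.0065826


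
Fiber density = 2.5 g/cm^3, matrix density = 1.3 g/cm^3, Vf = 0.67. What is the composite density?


rho_c = rho_f*Vf + rho_m*(1-Vf) = 2.5*0.67 + 1.3*0.33 = 2.104 g/cm^3

2.104 g/cm^3


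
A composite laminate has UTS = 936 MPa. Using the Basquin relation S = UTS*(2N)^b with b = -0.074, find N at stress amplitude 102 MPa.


N = 0.5 * (S/UTS)^(1/b) = 0.5 * (102/936)^(1/-0.074) = 5.1062e+12 cycles

5.1062e+12 cycles


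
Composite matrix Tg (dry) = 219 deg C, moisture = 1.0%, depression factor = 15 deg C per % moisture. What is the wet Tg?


Tg_wet = Tg_dry - k*moisture = 219 - 15*1.0 = 204.0 deg C

204.0 deg C


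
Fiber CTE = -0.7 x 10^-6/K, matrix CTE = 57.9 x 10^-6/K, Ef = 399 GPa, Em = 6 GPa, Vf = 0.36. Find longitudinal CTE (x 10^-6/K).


E1 = Ef*Vf + Em*(1-Vf) = 147.48
alpha_1 = (alpha_f*Ef*Vf + alpha_m*Em*(1-Vf))/E1 = 0.83 x 10^-6/K

0.83 x 10^-6/K


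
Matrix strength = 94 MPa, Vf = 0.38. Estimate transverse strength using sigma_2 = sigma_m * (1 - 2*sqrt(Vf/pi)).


factor = 1 - 2*sqrt(0.38/pi) = 0.3044
sigma_2 = 94 * 0.3044 = 28.62 MPa

28.62 MPa


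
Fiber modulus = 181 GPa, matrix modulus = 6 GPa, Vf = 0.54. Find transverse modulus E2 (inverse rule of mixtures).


1/E2 = Vf/Ef + (1-Vf)/Em = 0.54/181 + 0.46/6
E2 = 12.55 GPa

12.55 GPa


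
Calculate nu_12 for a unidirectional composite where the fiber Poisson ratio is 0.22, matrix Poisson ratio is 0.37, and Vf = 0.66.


nu_12 = nu_f*Vf + nu_m*(1-Vf) = 0.22*0.66 + 0.37*0.34 = 0.271

0.271


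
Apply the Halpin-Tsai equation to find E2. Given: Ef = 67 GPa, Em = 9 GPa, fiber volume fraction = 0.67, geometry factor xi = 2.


eta = (Ef/Em - 1)/(Ef/Em + xi) = (7.4444 - 1)/(7.4444 + 2) = 0.6824
E2 = Em*(1+xi*eta*Vf)/(1-eta*Vf) = 31.74 GPa

31.74 GPa


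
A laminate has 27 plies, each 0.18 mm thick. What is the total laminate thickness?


h = n * t_ply = 27 * 0.18 = 4.86 mm

4.86 mm


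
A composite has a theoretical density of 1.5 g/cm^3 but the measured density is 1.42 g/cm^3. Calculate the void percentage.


Void% = (rho_theo - rho_actual)/rho_theo * 100 = (1.5 - 1.42)/1.5 * 100 = 5.33%

5.33%


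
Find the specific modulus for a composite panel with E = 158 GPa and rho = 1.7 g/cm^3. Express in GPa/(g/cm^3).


Specific stiffness = E/rho = 158/1.7 = 92.9 GPa/(g/cm^3)

92.9 GPa/(g/cm^3)


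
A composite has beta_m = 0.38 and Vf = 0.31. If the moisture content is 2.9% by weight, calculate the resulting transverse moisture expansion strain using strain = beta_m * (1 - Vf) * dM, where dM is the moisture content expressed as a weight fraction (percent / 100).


dM = 2.9/100 = 0.029
strain = beta_m * (1-Vf) * dM = 0.38 * 0.69 * 0.029 = 0.0076038

0.0076038


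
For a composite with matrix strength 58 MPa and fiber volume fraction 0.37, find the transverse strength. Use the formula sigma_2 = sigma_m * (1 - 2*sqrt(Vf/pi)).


factor = 1 - 2*sqrt(0.37/pi) = 0.3136
sigma_2 = 58 * 0.3136 = 18.19 MPa

18.19 MPa


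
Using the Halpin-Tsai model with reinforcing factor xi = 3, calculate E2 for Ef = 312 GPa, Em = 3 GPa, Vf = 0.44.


eta = (Ef/Em - 1)/(Ef/Em + xi) = (104.0 - 1)/(104.0 + 3) = 0.9626
E2 = Em*(1+xi*eta*Vf)/(1-eta*Vf) = 11.82 GPa

11.82 GPa


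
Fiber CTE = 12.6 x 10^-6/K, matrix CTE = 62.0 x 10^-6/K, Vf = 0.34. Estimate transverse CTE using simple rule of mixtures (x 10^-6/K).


alpha_2 = alpha_f*Vf + alpha_m*(1-Vf) = 12.6*0.34 + 62.0*0.66 = 45.2 x 10^-6/K

45.2 x 10^-6/K


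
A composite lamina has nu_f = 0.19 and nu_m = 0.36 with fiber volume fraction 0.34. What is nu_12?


nu_12 = nu_f*Vf + nu_m*(1-Vf) = 0.19*0.34 + 0.36*0.66 = 0.3022

0.3022


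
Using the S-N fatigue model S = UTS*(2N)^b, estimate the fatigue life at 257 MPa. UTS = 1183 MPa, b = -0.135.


N = 0.5 * (S/UTS)^(1/b) = 0.5 * (257/1183)^(1/-0.135) = 40781.5281 cycles

40781.5281 cycles


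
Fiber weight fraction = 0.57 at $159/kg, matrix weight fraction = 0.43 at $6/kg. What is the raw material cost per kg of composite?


Cost = cost_f*Wf + cost_m*Wm = 159*0.57 + 6*0.43 = $93.21/kg

$93.21/kg


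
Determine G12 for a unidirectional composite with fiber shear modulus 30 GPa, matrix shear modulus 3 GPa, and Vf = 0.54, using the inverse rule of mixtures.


1/G12 = Vf/Gf + (1-Vf)/Gm = 0.54/30 + 0.46/3
G12 = 5.84 GPa

5.84 GPa


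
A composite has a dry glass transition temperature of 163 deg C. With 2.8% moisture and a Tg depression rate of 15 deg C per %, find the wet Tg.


Tg_wet = Tg_dry - k*moisture = 163 - 15*2.8 = 121.0 deg C

121.0 deg C


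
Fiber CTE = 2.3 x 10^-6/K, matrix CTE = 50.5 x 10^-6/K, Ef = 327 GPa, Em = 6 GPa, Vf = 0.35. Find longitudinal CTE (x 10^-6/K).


E1 = Ef*Vf + Em*(1-Vf) = 118.35
alpha_1 = (alpha_f*Ef*Vf + alpha_m*Em*(1-Vf))/E1 = 3.89 x 10^-6/K

3.89 x 10^-6/K


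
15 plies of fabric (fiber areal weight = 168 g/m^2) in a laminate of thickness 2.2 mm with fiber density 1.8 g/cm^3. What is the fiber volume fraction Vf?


Vf = n * FAW / (rho_f * h * 1000) = 15 * 168 / (1.8 * 2.2 * 1000) = 0.6364

0.6364


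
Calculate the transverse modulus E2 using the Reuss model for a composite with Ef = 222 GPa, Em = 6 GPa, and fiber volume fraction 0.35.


1/E2 = Vf/Ef + (1-Vf)/Em = 0.35/222 + 0.65/6
E2 = 9.1 GPa

9.1 GPa


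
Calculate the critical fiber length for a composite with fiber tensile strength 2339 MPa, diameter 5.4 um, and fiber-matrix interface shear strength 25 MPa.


Lc = sigma_f * d / (2 * tau_i) = 2339 * 5.4 / (2 * 25) = 252.6 um

252.6 um


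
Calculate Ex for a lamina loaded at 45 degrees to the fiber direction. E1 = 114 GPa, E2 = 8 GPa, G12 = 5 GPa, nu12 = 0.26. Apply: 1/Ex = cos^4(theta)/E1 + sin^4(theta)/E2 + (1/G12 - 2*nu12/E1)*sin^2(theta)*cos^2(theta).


cos^4(45) = 0.25, sin^4(45) = 0.25, sin^2(45)*cos^2(45) = 0.25
1/G12 - 2*nu12/E1 = 1/5 - 2*0.26/114 = 0.195439 GPa^-1
1/Ex = 0.25/114 + 0.25/8 + 0.195439*0.25 = 0.0823026 GPa^-1
Ex = 12.15 GPa

12.15 GPa


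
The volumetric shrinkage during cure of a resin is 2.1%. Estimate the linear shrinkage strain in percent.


Linear shrinkage ≈ vol_shrink/3 = 2.1/3 = 0.7%

0.7%


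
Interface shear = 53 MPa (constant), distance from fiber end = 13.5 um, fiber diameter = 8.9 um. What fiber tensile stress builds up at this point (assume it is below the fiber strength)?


Force balance: sigma_f * (pi*d^2/4) = tau * (pi*d) * x  ->  sigma_f = 4 * tau * x / d
sigma_f = 4 * 53 * 13.5 / 8.9 = 321.6 MPa

321.6 MPa
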